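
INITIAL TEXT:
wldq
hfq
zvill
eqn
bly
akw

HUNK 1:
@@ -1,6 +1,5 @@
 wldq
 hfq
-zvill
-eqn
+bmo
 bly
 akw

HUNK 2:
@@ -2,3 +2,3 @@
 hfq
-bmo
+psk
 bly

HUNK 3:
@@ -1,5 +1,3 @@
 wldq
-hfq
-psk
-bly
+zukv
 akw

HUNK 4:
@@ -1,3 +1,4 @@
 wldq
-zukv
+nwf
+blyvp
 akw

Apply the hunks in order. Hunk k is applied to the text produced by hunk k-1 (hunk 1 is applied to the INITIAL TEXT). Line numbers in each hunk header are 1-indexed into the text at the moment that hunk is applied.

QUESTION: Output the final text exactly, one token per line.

Answer: wldq
nwf
blyvp
akw

Derivation:
Hunk 1: at line 1 remove [zvill,eqn] add [bmo] -> 5 lines: wldq hfq bmo bly akw
Hunk 2: at line 2 remove [bmo] add [psk] -> 5 lines: wldq hfq psk bly akw
Hunk 3: at line 1 remove [hfq,psk,bly] add [zukv] -> 3 lines: wldq zukv akw
Hunk 4: at line 1 remove [zukv] add [nwf,blyvp] -> 4 lines: wldq nwf blyvp akw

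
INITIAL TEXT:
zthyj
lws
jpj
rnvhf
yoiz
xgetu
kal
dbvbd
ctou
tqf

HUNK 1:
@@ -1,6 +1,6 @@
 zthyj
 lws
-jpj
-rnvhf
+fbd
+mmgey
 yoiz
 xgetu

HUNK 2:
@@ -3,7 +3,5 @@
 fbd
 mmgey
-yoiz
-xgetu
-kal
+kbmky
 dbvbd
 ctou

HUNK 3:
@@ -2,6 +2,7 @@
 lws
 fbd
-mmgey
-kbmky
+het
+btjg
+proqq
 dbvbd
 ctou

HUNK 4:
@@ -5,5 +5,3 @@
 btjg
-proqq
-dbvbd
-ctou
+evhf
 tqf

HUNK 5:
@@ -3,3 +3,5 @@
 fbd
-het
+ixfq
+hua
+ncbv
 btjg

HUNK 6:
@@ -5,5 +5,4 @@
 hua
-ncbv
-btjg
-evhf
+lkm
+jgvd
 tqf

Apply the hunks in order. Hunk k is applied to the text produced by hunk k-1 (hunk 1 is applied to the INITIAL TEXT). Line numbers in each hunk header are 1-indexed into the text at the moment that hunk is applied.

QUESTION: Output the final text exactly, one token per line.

Hunk 1: at line 1 remove [jpj,rnvhf] add [fbd,mmgey] -> 10 lines: zthyj lws fbd mmgey yoiz xgetu kal dbvbd ctou tqf
Hunk 2: at line 3 remove [yoiz,xgetu,kal] add [kbmky] -> 8 lines: zthyj lws fbd mmgey kbmky dbvbd ctou tqf
Hunk 3: at line 2 remove [mmgey,kbmky] add [het,btjg,proqq] -> 9 lines: zthyj lws fbd het btjg proqq dbvbd ctou tqf
Hunk 4: at line 5 remove [proqq,dbvbd,ctou] add [evhf] -> 7 lines: zthyj lws fbd het btjg evhf tqf
Hunk 5: at line 3 remove [het] add [ixfq,hua,ncbv] -> 9 lines: zthyj lws fbd ixfq hua ncbv btjg evhf tqf
Hunk 6: at line 5 remove [ncbv,btjg,evhf] add [lkm,jgvd] -> 8 lines: zthyj lws fbd ixfq hua lkm jgvd tqf

Answer: zthyj
lws
fbd
ixfq
hua
lkm
jgvd
tqf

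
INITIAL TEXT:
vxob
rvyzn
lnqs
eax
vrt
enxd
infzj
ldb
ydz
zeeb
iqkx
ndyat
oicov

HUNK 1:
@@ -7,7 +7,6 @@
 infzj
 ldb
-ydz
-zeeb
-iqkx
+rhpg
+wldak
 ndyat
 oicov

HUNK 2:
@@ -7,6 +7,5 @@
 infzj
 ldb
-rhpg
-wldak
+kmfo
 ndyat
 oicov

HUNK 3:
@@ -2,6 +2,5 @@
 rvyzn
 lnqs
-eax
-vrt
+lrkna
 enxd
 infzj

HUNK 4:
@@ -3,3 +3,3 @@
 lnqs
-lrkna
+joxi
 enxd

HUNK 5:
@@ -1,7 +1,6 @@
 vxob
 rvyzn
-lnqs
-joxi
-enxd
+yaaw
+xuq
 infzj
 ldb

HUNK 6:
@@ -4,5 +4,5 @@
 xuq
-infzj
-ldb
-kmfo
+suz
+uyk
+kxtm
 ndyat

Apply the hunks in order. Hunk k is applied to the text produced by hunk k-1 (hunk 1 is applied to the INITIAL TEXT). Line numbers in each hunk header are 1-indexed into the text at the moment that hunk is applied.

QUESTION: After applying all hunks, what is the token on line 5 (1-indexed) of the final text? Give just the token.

Answer: suz

Derivation:
Hunk 1: at line 7 remove [ydz,zeeb,iqkx] add [rhpg,wldak] -> 12 lines: vxob rvyzn lnqs eax vrt enxd infzj ldb rhpg wldak ndyat oicov
Hunk 2: at line 7 remove [rhpg,wldak] add [kmfo] -> 11 lines: vxob rvyzn lnqs eax vrt enxd infzj ldb kmfo ndyat oicov
Hunk 3: at line 2 remove [eax,vrt] add [lrkna] -> 10 lines: vxob rvyzn lnqs lrkna enxd infzj ldb kmfo ndyat oicov
Hunk 4: at line 3 remove [lrkna] add [joxi] -> 10 lines: vxob rvyzn lnqs joxi enxd infzj ldb kmfo ndyat oicov
Hunk 5: at line 1 remove [lnqs,joxi,enxd] add [yaaw,xuq] -> 9 lines: vxob rvyzn yaaw xuq infzj ldb kmfo ndyat oicov
Hunk 6: at line 4 remove [infzj,ldb,kmfo] add [suz,uyk,kxtm] -> 9 lines: vxob rvyzn yaaw xuq suz uyk kxtm ndyat oicov
Final line 5: suz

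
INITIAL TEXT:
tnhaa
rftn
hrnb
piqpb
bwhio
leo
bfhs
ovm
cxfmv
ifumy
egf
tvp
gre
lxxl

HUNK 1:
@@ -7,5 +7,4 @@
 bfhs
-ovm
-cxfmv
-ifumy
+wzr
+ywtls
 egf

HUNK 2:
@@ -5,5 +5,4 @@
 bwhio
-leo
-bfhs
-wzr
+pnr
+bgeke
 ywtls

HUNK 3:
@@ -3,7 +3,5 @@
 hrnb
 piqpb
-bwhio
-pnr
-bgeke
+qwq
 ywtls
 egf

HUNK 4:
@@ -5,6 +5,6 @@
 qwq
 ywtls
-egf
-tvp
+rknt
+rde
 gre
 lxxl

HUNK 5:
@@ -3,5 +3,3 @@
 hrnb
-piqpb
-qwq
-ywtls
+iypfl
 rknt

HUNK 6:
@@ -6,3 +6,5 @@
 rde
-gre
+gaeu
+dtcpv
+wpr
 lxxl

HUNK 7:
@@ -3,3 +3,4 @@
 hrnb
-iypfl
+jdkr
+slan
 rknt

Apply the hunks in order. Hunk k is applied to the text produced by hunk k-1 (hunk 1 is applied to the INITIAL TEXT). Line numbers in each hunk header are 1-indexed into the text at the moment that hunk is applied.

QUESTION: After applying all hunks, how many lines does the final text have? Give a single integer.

Answer: 11

Derivation:
Hunk 1: at line 7 remove [ovm,cxfmv,ifumy] add [wzr,ywtls] -> 13 lines: tnhaa rftn hrnb piqpb bwhio leo bfhs wzr ywtls egf tvp gre lxxl
Hunk 2: at line 5 remove [leo,bfhs,wzr] add [pnr,bgeke] -> 12 lines: tnhaa rftn hrnb piqpb bwhio pnr bgeke ywtls egf tvp gre lxxl
Hunk 3: at line 3 remove [bwhio,pnr,bgeke] add [qwq] -> 10 lines: tnhaa rftn hrnb piqpb qwq ywtls egf tvp gre lxxl
Hunk 4: at line 5 remove [egf,tvp] add [rknt,rde] -> 10 lines: tnhaa rftn hrnb piqpb qwq ywtls rknt rde gre lxxl
Hunk 5: at line 3 remove [piqpb,qwq,ywtls] add [iypfl] -> 8 lines: tnhaa rftn hrnb iypfl rknt rde gre lxxl
Hunk 6: at line 6 remove [gre] add [gaeu,dtcpv,wpr] -> 10 lines: tnhaa rftn hrnb iypfl rknt rde gaeu dtcpv wpr lxxl
Hunk 7: at line 3 remove [iypfl] add [jdkr,slan] -> 11 lines: tnhaa rftn hrnb jdkr slan rknt rde gaeu dtcpv wpr lxxl
Final line count: 11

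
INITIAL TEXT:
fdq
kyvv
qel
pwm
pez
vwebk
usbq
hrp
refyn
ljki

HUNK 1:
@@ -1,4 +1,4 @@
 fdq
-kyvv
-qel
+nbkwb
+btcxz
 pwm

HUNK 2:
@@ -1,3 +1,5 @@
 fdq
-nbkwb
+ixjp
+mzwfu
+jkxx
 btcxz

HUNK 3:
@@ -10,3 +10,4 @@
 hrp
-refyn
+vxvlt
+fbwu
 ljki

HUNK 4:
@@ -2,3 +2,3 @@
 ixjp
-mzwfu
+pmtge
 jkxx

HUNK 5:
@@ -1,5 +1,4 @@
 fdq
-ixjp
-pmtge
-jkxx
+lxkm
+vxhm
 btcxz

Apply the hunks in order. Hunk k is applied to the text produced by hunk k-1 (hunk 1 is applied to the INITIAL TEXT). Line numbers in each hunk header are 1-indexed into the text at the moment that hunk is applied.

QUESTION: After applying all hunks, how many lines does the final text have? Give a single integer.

Hunk 1: at line 1 remove [kyvv,qel] add [nbkwb,btcxz] -> 10 lines: fdq nbkwb btcxz pwm pez vwebk usbq hrp refyn ljki
Hunk 2: at line 1 remove [nbkwb] add [ixjp,mzwfu,jkxx] -> 12 lines: fdq ixjp mzwfu jkxx btcxz pwm pez vwebk usbq hrp refyn ljki
Hunk 3: at line 10 remove [refyn] add [vxvlt,fbwu] -> 13 lines: fdq ixjp mzwfu jkxx btcxz pwm pez vwebk usbq hrp vxvlt fbwu ljki
Hunk 4: at line 2 remove [mzwfu] add [pmtge] -> 13 lines: fdq ixjp pmtge jkxx btcxz pwm pez vwebk usbq hrp vxvlt fbwu ljki
Hunk 5: at line 1 remove [ixjp,pmtge,jkxx] add [lxkm,vxhm] -> 12 lines: fdq lxkm vxhm btcxz pwm pez vwebk usbq hrp vxvlt fbwu ljki
Final line count: 12

Answer: 12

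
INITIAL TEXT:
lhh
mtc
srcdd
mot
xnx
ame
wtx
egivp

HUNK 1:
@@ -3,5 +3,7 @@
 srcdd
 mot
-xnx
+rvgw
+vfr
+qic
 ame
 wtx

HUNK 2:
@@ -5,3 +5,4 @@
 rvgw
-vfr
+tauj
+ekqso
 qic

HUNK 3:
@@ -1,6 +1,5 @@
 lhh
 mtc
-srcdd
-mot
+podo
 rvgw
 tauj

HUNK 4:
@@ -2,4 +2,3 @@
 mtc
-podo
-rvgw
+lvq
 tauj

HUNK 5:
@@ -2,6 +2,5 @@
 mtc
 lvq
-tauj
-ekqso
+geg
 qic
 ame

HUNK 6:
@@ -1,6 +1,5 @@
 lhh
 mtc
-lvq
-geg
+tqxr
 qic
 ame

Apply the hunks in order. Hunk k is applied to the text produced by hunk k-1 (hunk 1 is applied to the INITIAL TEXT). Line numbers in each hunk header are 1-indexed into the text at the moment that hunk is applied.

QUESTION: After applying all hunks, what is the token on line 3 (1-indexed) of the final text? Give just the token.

Hunk 1: at line 3 remove [xnx] add [rvgw,vfr,qic] -> 10 lines: lhh mtc srcdd mot rvgw vfr qic ame wtx egivp
Hunk 2: at line 5 remove [vfr] add [tauj,ekqso] -> 11 lines: lhh mtc srcdd mot rvgw tauj ekqso qic ame wtx egivp
Hunk 3: at line 1 remove [srcdd,mot] add [podo] -> 10 lines: lhh mtc podo rvgw tauj ekqso qic ame wtx egivp
Hunk 4: at line 2 remove [podo,rvgw] add [lvq] -> 9 lines: lhh mtc lvq tauj ekqso qic ame wtx egivp
Hunk 5: at line 2 remove [tauj,ekqso] add [geg] -> 8 lines: lhh mtc lvq geg qic ame wtx egivp
Hunk 6: at line 1 remove [lvq,geg] add [tqxr] -> 7 lines: lhh mtc tqxr qic ame wtx egivp
Final line 3: tqxr

Answer: tqxr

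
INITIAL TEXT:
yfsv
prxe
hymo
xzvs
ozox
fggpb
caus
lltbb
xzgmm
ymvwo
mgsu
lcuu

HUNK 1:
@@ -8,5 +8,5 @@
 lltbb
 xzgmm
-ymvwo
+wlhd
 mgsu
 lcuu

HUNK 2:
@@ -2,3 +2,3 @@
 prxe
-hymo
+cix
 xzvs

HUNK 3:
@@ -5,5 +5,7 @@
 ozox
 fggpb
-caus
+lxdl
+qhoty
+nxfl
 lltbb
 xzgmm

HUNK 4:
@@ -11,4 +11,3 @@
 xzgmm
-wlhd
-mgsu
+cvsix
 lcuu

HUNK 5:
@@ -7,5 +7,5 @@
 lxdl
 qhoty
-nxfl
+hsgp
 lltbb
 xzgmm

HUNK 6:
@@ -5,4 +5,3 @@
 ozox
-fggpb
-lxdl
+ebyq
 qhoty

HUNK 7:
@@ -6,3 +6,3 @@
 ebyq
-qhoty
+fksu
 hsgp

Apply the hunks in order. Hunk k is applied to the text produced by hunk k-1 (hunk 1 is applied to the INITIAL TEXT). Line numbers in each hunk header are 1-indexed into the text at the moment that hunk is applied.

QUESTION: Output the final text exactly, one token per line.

Answer: yfsv
prxe
cix
xzvs
ozox
ebyq
fksu
hsgp
lltbb
xzgmm
cvsix
lcuu

Derivation:
Hunk 1: at line 8 remove [ymvwo] add [wlhd] -> 12 lines: yfsv prxe hymo xzvs ozox fggpb caus lltbb xzgmm wlhd mgsu lcuu
Hunk 2: at line 2 remove [hymo] add [cix] -> 12 lines: yfsv prxe cix xzvs ozox fggpb caus lltbb xzgmm wlhd mgsu lcuu
Hunk 3: at line 5 remove [caus] add [lxdl,qhoty,nxfl] -> 14 lines: yfsv prxe cix xzvs ozox fggpb lxdl qhoty nxfl lltbb xzgmm wlhd mgsu lcuu
Hunk 4: at line 11 remove [wlhd,mgsu] add [cvsix] -> 13 lines: yfsv prxe cix xzvs ozox fggpb lxdl qhoty nxfl lltbb xzgmm cvsix lcuu
Hunk 5: at line 7 remove [nxfl] add [hsgp] -> 13 lines: yfsv prxe cix xzvs ozox fggpb lxdl qhoty hsgp lltbb xzgmm cvsix lcuu
Hunk 6: at line 5 remove [fggpb,lxdl] add [ebyq] -> 12 lines: yfsv prxe cix xzvs ozox ebyq qhoty hsgp lltbb xzgmm cvsix lcuu
Hunk 7: at line 6 remove [qhoty] add [fksu] -> 12 lines: yfsv prxe cix xzvs ozox ebyq fksu hsgp lltbb xzgmm cvsix lcuu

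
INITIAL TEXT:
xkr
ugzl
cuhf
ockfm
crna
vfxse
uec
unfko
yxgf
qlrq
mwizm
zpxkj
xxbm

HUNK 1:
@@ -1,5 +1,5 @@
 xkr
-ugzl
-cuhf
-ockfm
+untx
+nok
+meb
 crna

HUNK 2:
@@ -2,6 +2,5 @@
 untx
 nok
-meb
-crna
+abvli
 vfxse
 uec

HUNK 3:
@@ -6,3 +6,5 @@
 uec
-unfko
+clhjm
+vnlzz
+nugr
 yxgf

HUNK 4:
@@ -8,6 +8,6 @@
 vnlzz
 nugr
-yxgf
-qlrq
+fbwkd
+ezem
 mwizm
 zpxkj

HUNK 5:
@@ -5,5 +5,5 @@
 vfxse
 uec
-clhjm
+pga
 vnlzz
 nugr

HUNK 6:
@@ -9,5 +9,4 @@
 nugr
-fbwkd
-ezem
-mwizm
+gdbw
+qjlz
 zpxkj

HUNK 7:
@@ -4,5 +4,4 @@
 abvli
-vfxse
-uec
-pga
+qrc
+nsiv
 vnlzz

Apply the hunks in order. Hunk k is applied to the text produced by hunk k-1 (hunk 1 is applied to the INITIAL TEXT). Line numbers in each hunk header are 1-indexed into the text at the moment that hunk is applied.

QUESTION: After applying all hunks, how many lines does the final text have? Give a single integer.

Hunk 1: at line 1 remove [ugzl,cuhf,ockfm] add [untx,nok,meb] -> 13 lines: xkr untx nok meb crna vfxse uec unfko yxgf qlrq mwizm zpxkj xxbm
Hunk 2: at line 2 remove [meb,crna] add [abvli] -> 12 lines: xkr untx nok abvli vfxse uec unfko yxgf qlrq mwizm zpxkj xxbm
Hunk 3: at line 6 remove [unfko] add [clhjm,vnlzz,nugr] -> 14 lines: xkr untx nok abvli vfxse uec clhjm vnlzz nugr yxgf qlrq mwizm zpxkj xxbm
Hunk 4: at line 8 remove [yxgf,qlrq] add [fbwkd,ezem] -> 14 lines: xkr untx nok abvli vfxse uec clhjm vnlzz nugr fbwkd ezem mwizm zpxkj xxbm
Hunk 5: at line 5 remove [clhjm] add [pga] -> 14 lines: xkr untx nok abvli vfxse uec pga vnlzz nugr fbwkd ezem mwizm zpxkj xxbm
Hunk 6: at line 9 remove [fbwkd,ezem,mwizm] add [gdbw,qjlz] -> 13 lines: xkr untx nok abvli vfxse uec pga vnlzz nugr gdbw qjlz zpxkj xxbm
Hunk 7: at line 4 remove [vfxse,uec,pga] add [qrc,nsiv] -> 12 lines: xkr untx nok abvli qrc nsiv vnlzz nugr gdbw qjlz zpxkj xxbm
Final line count: 12

Answer: 12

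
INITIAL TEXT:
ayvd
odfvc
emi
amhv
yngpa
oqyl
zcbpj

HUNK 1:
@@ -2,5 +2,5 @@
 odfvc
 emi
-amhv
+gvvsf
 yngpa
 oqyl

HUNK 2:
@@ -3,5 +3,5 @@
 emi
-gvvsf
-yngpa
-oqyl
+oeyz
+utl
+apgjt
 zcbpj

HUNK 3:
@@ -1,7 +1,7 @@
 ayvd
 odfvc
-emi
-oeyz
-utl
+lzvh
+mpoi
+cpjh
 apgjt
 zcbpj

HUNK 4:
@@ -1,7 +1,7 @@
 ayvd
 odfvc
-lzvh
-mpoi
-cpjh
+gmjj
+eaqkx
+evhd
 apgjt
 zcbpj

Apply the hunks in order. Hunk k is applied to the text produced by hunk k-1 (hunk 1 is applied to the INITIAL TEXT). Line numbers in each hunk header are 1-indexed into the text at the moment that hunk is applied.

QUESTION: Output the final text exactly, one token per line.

Hunk 1: at line 2 remove [amhv] add [gvvsf] -> 7 lines: ayvd odfvc emi gvvsf yngpa oqyl zcbpj
Hunk 2: at line 3 remove [gvvsf,yngpa,oqyl] add [oeyz,utl,apgjt] -> 7 lines: ayvd odfvc emi oeyz utl apgjt zcbpj
Hunk 3: at line 1 remove [emi,oeyz,utl] add [lzvh,mpoi,cpjh] -> 7 lines: ayvd odfvc lzvh mpoi cpjh apgjt zcbpj
Hunk 4: at line 1 remove [lzvh,mpoi,cpjh] add [gmjj,eaqkx,evhd] -> 7 lines: ayvd odfvc gmjj eaqkx evhd apgjt zcbpj

Answer: ayvd
odfvc
gmjj
eaqkx
evhd
apgjt
zcbpj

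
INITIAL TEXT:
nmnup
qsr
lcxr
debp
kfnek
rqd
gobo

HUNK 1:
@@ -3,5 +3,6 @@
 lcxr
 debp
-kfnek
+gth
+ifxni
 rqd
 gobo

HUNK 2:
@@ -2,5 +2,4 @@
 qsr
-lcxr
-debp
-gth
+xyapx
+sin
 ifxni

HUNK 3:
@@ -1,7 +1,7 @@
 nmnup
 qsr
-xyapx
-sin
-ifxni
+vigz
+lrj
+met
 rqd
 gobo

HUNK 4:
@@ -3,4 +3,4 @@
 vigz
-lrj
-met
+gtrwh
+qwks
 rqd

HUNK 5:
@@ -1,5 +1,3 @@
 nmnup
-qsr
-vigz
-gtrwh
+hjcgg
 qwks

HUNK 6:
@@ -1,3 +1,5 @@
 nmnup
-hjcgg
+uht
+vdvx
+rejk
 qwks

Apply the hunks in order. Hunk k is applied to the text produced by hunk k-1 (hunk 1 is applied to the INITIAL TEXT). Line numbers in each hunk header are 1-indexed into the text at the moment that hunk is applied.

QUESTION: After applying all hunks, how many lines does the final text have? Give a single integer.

Answer: 7

Derivation:
Hunk 1: at line 3 remove [kfnek] add [gth,ifxni] -> 8 lines: nmnup qsr lcxr debp gth ifxni rqd gobo
Hunk 2: at line 2 remove [lcxr,debp,gth] add [xyapx,sin] -> 7 lines: nmnup qsr xyapx sin ifxni rqd gobo
Hunk 3: at line 1 remove [xyapx,sin,ifxni] add [vigz,lrj,met] -> 7 lines: nmnup qsr vigz lrj met rqd gobo
Hunk 4: at line 3 remove [lrj,met] add [gtrwh,qwks] -> 7 lines: nmnup qsr vigz gtrwh qwks rqd gobo
Hunk 5: at line 1 remove [qsr,vigz,gtrwh] add [hjcgg] -> 5 lines: nmnup hjcgg qwks rqd gobo
Hunk 6: at line 1 remove [hjcgg] add [uht,vdvx,rejk] -> 7 lines: nmnup uht vdvx rejk qwks rqd gobo
Final line count: 7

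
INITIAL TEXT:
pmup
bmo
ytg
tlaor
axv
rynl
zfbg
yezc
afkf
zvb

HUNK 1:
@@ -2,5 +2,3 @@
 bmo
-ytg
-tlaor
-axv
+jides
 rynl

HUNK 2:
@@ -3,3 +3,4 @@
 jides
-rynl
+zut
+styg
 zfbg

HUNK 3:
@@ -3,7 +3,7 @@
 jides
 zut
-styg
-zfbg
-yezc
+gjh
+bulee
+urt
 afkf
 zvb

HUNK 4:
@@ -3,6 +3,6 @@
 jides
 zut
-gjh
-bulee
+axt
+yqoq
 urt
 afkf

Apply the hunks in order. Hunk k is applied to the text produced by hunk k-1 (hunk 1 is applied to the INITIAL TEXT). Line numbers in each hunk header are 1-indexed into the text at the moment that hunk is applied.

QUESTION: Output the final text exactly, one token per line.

Answer: pmup
bmo
jides
zut
axt
yqoq
urt
afkf
zvb

Derivation:
Hunk 1: at line 2 remove [ytg,tlaor,axv] add [jides] -> 8 lines: pmup bmo jides rynl zfbg yezc afkf zvb
Hunk 2: at line 3 remove [rynl] add [zut,styg] -> 9 lines: pmup bmo jides zut styg zfbg yezc afkf zvb
Hunk 3: at line 3 remove [styg,zfbg,yezc] add [gjh,bulee,urt] -> 9 lines: pmup bmo jides zut gjh bulee urt afkf zvb
Hunk 4: at line 3 remove [gjh,bulee] add [axt,yqoq] -> 9 lines: pmup bmo jides zut axt yqoq urt afkf zvb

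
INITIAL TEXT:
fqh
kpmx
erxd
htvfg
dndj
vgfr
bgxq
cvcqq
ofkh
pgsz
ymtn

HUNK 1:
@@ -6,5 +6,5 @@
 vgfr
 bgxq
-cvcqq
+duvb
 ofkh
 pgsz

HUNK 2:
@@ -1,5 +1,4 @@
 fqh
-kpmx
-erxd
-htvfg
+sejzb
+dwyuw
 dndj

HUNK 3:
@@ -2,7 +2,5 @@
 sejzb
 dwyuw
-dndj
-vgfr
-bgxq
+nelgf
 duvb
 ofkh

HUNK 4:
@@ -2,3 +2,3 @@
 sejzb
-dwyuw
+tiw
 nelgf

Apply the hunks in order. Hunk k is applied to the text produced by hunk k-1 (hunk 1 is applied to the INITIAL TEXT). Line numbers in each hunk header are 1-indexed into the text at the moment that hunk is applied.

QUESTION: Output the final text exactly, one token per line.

Hunk 1: at line 6 remove [cvcqq] add [duvb] -> 11 lines: fqh kpmx erxd htvfg dndj vgfr bgxq duvb ofkh pgsz ymtn
Hunk 2: at line 1 remove [kpmx,erxd,htvfg] add [sejzb,dwyuw] -> 10 lines: fqh sejzb dwyuw dndj vgfr bgxq duvb ofkh pgsz ymtn
Hunk 3: at line 2 remove [dndj,vgfr,bgxq] add [nelgf] -> 8 lines: fqh sejzb dwyuw nelgf duvb ofkh pgsz ymtn
Hunk 4: at line 2 remove [dwyuw] add [tiw] -> 8 lines: fqh sejzb tiw nelgf duvb ofkh pgsz ymtn

Answer: fqh
sejzb
tiw
nelgf
duvb
ofkh
pgsz
ymtn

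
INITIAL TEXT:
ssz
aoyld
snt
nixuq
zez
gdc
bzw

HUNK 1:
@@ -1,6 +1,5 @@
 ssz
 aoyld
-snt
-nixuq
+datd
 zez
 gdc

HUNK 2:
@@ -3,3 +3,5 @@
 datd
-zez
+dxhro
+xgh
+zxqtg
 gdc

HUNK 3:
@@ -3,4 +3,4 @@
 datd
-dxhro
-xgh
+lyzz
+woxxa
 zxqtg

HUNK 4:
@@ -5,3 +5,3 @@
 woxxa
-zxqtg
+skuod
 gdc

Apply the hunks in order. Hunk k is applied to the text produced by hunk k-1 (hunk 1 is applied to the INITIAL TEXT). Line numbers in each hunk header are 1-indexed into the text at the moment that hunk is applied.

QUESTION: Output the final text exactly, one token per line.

Answer: ssz
aoyld
datd
lyzz
woxxa
skuod
gdc
bzw

Derivation:
Hunk 1: at line 1 remove [snt,nixuq] add [datd] -> 6 lines: ssz aoyld datd zez gdc bzw
Hunk 2: at line 3 remove [zez] add [dxhro,xgh,zxqtg] -> 8 lines: ssz aoyld datd dxhro xgh zxqtg gdc bzw
Hunk 3: at line 3 remove [dxhro,xgh] add [lyzz,woxxa] -> 8 lines: ssz aoyld datd lyzz woxxa zxqtg gdc bzw
Hunk 4: at line 5 remove [zxqtg] add [skuod] -> 8 lines: ssz aoyld datd lyzz woxxa skuod gdc bzw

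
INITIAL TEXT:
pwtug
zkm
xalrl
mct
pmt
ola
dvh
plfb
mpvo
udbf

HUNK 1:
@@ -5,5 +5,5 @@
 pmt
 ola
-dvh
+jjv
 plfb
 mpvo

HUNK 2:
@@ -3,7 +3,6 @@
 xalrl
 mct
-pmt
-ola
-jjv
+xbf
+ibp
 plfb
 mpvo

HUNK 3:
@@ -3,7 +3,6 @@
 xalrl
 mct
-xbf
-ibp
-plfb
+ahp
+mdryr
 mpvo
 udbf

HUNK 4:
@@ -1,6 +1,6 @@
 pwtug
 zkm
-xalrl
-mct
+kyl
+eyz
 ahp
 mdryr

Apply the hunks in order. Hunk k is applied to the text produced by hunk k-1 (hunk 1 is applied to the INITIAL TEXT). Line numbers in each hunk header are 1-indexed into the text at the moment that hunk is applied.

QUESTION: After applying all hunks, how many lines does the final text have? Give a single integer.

Answer: 8

Derivation:
Hunk 1: at line 5 remove [dvh] add [jjv] -> 10 lines: pwtug zkm xalrl mct pmt ola jjv plfb mpvo udbf
Hunk 2: at line 3 remove [pmt,ola,jjv] add [xbf,ibp] -> 9 lines: pwtug zkm xalrl mct xbf ibp plfb mpvo udbf
Hunk 3: at line 3 remove [xbf,ibp,plfb] add [ahp,mdryr] -> 8 lines: pwtug zkm xalrl mct ahp mdryr mpvo udbf
Hunk 4: at line 1 remove [xalrl,mct] add [kyl,eyz] -> 8 lines: pwtug zkm kyl eyz ahp mdryr mpvo udbf
Final line count: 8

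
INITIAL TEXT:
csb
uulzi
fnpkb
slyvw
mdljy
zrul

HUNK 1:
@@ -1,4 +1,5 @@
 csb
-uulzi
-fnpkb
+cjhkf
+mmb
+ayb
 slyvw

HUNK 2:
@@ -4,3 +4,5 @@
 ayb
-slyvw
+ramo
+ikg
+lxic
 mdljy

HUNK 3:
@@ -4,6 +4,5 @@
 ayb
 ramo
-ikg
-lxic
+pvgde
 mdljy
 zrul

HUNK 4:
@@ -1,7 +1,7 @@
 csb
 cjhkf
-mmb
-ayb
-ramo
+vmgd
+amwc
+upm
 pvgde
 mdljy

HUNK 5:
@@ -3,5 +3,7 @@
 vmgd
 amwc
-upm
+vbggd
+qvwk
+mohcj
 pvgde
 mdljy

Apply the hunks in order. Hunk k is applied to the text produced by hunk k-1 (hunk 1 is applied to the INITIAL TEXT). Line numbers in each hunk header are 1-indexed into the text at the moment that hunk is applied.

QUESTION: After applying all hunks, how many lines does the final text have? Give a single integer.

Hunk 1: at line 1 remove [uulzi,fnpkb] add [cjhkf,mmb,ayb] -> 7 lines: csb cjhkf mmb ayb slyvw mdljy zrul
Hunk 2: at line 4 remove [slyvw] add [ramo,ikg,lxic] -> 9 lines: csb cjhkf mmb ayb ramo ikg lxic mdljy zrul
Hunk 3: at line 4 remove [ikg,lxic] add [pvgde] -> 8 lines: csb cjhkf mmb ayb ramo pvgde mdljy zrul
Hunk 4: at line 1 remove [mmb,ayb,ramo] add [vmgd,amwc,upm] -> 8 lines: csb cjhkf vmgd amwc upm pvgde mdljy zrul
Hunk 5: at line 3 remove [upm] add [vbggd,qvwk,mohcj] -> 10 lines: csb cjhkf vmgd amwc vbggd qvwk mohcj pvgde mdljy zrul
Final line count: 10

Answer: 10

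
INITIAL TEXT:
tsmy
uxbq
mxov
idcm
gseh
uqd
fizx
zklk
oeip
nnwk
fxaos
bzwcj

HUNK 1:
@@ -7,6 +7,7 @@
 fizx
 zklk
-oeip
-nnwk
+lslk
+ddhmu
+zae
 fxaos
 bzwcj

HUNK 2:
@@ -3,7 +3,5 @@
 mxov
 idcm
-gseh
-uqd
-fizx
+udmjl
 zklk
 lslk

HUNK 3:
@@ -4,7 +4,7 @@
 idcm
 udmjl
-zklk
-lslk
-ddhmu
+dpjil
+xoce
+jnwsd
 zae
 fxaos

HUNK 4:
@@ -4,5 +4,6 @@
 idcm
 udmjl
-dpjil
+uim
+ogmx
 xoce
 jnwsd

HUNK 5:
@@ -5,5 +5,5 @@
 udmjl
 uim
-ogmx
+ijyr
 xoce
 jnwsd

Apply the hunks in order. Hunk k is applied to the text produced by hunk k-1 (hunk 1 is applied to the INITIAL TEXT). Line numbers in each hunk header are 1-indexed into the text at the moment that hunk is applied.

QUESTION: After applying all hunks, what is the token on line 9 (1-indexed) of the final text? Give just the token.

Hunk 1: at line 7 remove [oeip,nnwk] add [lslk,ddhmu,zae] -> 13 lines: tsmy uxbq mxov idcm gseh uqd fizx zklk lslk ddhmu zae fxaos bzwcj
Hunk 2: at line 3 remove [gseh,uqd,fizx] add [udmjl] -> 11 lines: tsmy uxbq mxov idcm udmjl zklk lslk ddhmu zae fxaos bzwcj
Hunk 3: at line 4 remove [zklk,lslk,ddhmu] add [dpjil,xoce,jnwsd] -> 11 lines: tsmy uxbq mxov idcm udmjl dpjil xoce jnwsd zae fxaos bzwcj
Hunk 4: at line 4 remove [dpjil] add [uim,ogmx] -> 12 lines: tsmy uxbq mxov idcm udmjl uim ogmx xoce jnwsd zae fxaos bzwcj
Hunk 5: at line 5 remove [ogmx] add [ijyr] -> 12 lines: tsmy uxbq mxov idcm udmjl uim ijyr xoce jnwsd zae fxaos bzwcj
Final line 9: jnwsd

Answer: jnwsd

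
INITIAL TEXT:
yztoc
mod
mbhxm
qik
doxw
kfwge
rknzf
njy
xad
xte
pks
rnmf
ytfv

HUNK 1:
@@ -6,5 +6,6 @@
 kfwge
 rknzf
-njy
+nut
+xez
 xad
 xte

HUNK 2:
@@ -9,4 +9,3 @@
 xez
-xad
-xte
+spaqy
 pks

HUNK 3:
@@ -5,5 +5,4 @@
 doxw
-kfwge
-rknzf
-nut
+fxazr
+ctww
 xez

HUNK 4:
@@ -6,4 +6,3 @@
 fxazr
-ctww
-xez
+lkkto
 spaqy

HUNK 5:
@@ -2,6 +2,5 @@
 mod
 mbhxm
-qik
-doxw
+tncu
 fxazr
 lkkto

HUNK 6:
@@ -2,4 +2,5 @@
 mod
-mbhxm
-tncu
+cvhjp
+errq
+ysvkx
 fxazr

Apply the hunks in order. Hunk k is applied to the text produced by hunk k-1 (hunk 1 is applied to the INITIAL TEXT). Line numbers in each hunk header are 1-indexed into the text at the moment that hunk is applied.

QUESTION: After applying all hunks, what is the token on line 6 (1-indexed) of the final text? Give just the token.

Hunk 1: at line 6 remove [njy] add [nut,xez] -> 14 lines: yztoc mod mbhxm qik doxw kfwge rknzf nut xez xad xte pks rnmf ytfv
Hunk 2: at line 9 remove [xad,xte] add [spaqy] -> 13 lines: yztoc mod mbhxm qik doxw kfwge rknzf nut xez spaqy pks rnmf ytfv
Hunk 3: at line 5 remove [kfwge,rknzf,nut] add [fxazr,ctww] -> 12 lines: yztoc mod mbhxm qik doxw fxazr ctww xez spaqy pks rnmf ytfv
Hunk 4: at line 6 remove [ctww,xez] add [lkkto] -> 11 lines: yztoc mod mbhxm qik doxw fxazr lkkto spaqy pks rnmf ytfv
Hunk 5: at line 2 remove [qik,doxw] add [tncu] -> 10 lines: yztoc mod mbhxm tncu fxazr lkkto spaqy pks rnmf ytfv
Hunk 6: at line 2 remove [mbhxm,tncu] add [cvhjp,errq,ysvkx] -> 11 lines: yztoc mod cvhjp errq ysvkx fxazr lkkto spaqy pks rnmf ytfv
Final line 6: fxazr

Answer: fxazr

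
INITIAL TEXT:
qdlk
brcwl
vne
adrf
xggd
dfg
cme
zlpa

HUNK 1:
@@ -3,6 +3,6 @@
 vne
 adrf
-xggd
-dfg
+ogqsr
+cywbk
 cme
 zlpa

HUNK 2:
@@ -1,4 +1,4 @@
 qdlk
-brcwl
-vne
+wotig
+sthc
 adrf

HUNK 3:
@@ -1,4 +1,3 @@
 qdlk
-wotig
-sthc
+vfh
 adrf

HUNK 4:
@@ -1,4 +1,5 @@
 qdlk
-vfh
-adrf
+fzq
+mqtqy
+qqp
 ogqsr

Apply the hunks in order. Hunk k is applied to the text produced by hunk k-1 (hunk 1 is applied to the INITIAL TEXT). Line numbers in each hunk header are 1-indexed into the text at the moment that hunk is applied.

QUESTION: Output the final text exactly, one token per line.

Hunk 1: at line 3 remove [xggd,dfg] add [ogqsr,cywbk] -> 8 lines: qdlk brcwl vne adrf ogqsr cywbk cme zlpa
Hunk 2: at line 1 remove [brcwl,vne] add [wotig,sthc] -> 8 lines: qdlk wotig sthc adrf ogqsr cywbk cme zlpa
Hunk 3: at line 1 remove [wotig,sthc] add [vfh] -> 7 lines: qdlk vfh adrf ogqsr cywbk cme zlpa
Hunk 4: at line 1 remove [vfh,adrf] add [fzq,mqtqy,qqp] -> 8 lines: qdlk fzq mqtqy qqp ogqsr cywbk cme zlpa

Answer: qdlk
fzq
mqtqy
qqp
ogqsr
cywbk
cme
zlpa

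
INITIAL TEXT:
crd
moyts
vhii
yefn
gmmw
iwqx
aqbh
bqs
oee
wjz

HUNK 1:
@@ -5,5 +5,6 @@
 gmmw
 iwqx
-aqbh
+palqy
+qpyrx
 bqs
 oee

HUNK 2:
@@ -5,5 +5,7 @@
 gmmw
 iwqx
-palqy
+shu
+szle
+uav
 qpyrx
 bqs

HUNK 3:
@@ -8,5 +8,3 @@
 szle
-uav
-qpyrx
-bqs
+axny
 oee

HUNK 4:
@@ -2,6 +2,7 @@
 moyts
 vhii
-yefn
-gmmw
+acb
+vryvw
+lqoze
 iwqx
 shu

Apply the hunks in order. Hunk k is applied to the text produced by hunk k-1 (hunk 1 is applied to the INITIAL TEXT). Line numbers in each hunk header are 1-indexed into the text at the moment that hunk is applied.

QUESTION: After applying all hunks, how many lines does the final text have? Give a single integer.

Hunk 1: at line 5 remove [aqbh] add [palqy,qpyrx] -> 11 lines: crd moyts vhii yefn gmmw iwqx palqy qpyrx bqs oee wjz
Hunk 2: at line 5 remove [palqy] add [shu,szle,uav] -> 13 lines: crd moyts vhii yefn gmmw iwqx shu szle uav qpyrx bqs oee wjz
Hunk 3: at line 8 remove [uav,qpyrx,bqs] add [axny] -> 11 lines: crd moyts vhii yefn gmmw iwqx shu szle axny oee wjz
Hunk 4: at line 2 remove [yefn,gmmw] add [acb,vryvw,lqoze] -> 12 lines: crd moyts vhii acb vryvw lqoze iwqx shu szle axny oee wjz
Final line count: 12

Answer: 12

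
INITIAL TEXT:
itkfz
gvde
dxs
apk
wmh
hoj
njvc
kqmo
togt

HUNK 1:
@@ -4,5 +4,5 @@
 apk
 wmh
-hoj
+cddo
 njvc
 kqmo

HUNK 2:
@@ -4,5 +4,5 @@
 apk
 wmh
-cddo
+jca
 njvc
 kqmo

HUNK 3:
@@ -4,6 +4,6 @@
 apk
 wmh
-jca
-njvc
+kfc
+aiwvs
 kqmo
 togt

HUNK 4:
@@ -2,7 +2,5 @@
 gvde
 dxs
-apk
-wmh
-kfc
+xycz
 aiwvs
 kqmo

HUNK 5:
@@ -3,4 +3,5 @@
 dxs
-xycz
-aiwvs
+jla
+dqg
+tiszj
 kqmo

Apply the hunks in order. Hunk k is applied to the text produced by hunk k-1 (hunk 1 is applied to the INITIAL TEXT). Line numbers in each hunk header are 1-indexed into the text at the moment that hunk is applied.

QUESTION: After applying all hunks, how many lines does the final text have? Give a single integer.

Answer: 8

Derivation:
Hunk 1: at line 4 remove [hoj] add [cddo] -> 9 lines: itkfz gvde dxs apk wmh cddo njvc kqmo togt
Hunk 2: at line 4 remove [cddo] add [jca] -> 9 lines: itkfz gvde dxs apk wmh jca njvc kqmo togt
Hunk 3: at line 4 remove [jca,njvc] add [kfc,aiwvs] -> 9 lines: itkfz gvde dxs apk wmh kfc aiwvs kqmo togt
Hunk 4: at line 2 remove [apk,wmh,kfc] add [xycz] -> 7 lines: itkfz gvde dxs xycz aiwvs kqmo togt
Hunk 5: at line 3 remove [xycz,aiwvs] add [jla,dqg,tiszj] -> 8 lines: itkfz gvde dxs jla dqg tiszj kqmo togt
Final line count: 8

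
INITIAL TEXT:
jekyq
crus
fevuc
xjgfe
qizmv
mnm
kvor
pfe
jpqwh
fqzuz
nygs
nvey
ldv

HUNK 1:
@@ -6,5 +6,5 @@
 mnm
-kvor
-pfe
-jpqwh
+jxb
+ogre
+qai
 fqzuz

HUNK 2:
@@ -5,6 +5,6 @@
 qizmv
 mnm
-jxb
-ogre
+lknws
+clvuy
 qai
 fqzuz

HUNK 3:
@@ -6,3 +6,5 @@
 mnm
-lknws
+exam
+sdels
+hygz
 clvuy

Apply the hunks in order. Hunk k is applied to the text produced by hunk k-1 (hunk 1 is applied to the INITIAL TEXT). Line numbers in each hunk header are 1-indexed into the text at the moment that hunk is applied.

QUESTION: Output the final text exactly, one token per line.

Answer: jekyq
crus
fevuc
xjgfe
qizmv
mnm
exam
sdels
hygz
clvuy
qai
fqzuz
nygs
nvey
ldv

Derivation:
Hunk 1: at line 6 remove [kvor,pfe,jpqwh] add [jxb,ogre,qai] -> 13 lines: jekyq crus fevuc xjgfe qizmv mnm jxb ogre qai fqzuz nygs nvey ldv
Hunk 2: at line 5 remove [jxb,ogre] add [lknws,clvuy] -> 13 lines: jekyq crus fevuc xjgfe qizmv mnm lknws clvuy qai fqzuz nygs nvey ldv
Hunk 3: at line 6 remove [lknws] add [exam,sdels,hygz] -> 15 lines: jekyq crus fevuc xjgfe qizmv mnm exam sdels hygz clvuy qai fqzuz nygs nvey ldv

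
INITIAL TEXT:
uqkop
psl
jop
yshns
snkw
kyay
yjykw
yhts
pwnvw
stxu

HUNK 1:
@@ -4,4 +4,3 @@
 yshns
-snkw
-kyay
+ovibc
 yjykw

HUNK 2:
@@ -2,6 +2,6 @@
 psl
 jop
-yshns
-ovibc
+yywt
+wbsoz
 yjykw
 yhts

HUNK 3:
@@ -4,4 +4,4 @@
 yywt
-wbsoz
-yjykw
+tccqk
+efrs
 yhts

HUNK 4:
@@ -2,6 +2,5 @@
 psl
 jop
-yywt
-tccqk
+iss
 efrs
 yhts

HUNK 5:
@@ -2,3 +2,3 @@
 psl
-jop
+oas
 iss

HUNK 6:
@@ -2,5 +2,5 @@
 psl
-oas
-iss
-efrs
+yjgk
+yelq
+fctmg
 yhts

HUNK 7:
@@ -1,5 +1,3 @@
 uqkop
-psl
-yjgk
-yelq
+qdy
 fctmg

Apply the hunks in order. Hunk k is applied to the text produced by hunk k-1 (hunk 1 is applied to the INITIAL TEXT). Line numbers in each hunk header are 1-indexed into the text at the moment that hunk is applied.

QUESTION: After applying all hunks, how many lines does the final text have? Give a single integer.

Answer: 6

Derivation:
Hunk 1: at line 4 remove [snkw,kyay] add [ovibc] -> 9 lines: uqkop psl jop yshns ovibc yjykw yhts pwnvw stxu
Hunk 2: at line 2 remove [yshns,ovibc] add [yywt,wbsoz] -> 9 lines: uqkop psl jop yywt wbsoz yjykw yhts pwnvw stxu
Hunk 3: at line 4 remove [wbsoz,yjykw] add [tccqk,efrs] -> 9 lines: uqkop psl jop yywt tccqk efrs yhts pwnvw stxu
Hunk 4: at line 2 remove [yywt,tccqk] add [iss] -> 8 lines: uqkop psl jop iss efrs yhts pwnvw stxu
Hunk 5: at line 2 remove [jop] add [oas] -> 8 lines: uqkop psl oas iss efrs yhts pwnvw stxu
Hunk 6: at line 2 remove [oas,iss,efrs] add [yjgk,yelq,fctmg] -> 8 lines: uqkop psl yjgk yelq fctmg yhts pwnvw stxu
Hunk 7: at line 1 remove [psl,yjgk,yelq] add [qdy] -> 6 lines: uqkop qdy fctmg yhts pwnvw stxu
Final line count: 6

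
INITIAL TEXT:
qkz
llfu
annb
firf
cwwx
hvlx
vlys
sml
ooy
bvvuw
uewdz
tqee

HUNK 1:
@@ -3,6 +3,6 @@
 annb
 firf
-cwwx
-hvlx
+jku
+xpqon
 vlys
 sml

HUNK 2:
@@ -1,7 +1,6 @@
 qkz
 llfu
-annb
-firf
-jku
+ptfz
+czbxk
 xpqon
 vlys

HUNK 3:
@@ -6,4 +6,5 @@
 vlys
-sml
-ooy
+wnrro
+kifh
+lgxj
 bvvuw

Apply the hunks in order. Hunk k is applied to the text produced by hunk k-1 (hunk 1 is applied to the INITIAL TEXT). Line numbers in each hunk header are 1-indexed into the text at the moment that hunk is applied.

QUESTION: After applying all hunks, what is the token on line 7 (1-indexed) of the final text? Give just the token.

Answer: wnrro

Derivation:
Hunk 1: at line 3 remove [cwwx,hvlx] add [jku,xpqon] -> 12 lines: qkz llfu annb firf jku xpqon vlys sml ooy bvvuw uewdz tqee
Hunk 2: at line 1 remove [annb,firf,jku] add [ptfz,czbxk] -> 11 lines: qkz llfu ptfz czbxk xpqon vlys sml ooy bvvuw uewdz tqee
Hunk 3: at line 6 remove [sml,ooy] add [wnrro,kifh,lgxj] -> 12 lines: qkz llfu ptfz czbxk xpqon vlys wnrro kifh lgxj bvvuw uewdz tqee
Final line 7: wnrro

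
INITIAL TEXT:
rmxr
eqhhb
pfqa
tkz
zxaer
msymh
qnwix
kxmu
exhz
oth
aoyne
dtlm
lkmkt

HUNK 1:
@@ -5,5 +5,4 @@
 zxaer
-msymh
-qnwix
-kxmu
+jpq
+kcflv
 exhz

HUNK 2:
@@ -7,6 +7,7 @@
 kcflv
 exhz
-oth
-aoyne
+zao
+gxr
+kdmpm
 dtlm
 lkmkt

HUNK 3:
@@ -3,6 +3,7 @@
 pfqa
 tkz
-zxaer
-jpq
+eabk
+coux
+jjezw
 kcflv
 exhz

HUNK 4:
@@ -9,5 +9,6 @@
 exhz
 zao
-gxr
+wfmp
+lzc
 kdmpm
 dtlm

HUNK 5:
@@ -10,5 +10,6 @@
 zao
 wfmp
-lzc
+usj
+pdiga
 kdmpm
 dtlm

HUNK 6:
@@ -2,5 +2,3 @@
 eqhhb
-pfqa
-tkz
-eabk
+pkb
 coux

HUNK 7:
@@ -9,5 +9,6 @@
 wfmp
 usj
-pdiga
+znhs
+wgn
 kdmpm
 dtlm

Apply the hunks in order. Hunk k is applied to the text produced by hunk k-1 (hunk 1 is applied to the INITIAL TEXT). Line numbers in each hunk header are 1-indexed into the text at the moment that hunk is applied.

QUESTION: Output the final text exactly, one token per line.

Answer: rmxr
eqhhb
pkb
coux
jjezw
kcflv
exhz
zao
wfmp
usj
znhs
wgn
kdmpm
dtlm
lkmkt

Derivation:
Hunk 1: at line 5 remove [msymh,qnwix,kxmu] add [jpq,kcflv] -> 12 lines: rmxr eqhhb pfqa tkz zxaer jpq kcflv exhz oth aoyne dtlm lkmkt
Hunk 2: at line 7 remove [oth,aoyne] add [zao,gxr,kdmpm] -> 13 lines: rmxr eqhhb pfqa tkz zxaer jpq kcflv exhz zao gxr kdmpm dtlm lkmkt
Hunk 3: at line 3 remove [zxaer,jpq] add [eabk,coux,jjezw] -> 14 lines: rmxr eqhhb pfqa tkz eabk coux jjezw kcflv exhz zao gxr kdmpm dtlm lkmkt
Hunk 4: at line 9 remove [gxr] add [wfmp,lzc] -> 15 lines: rmxr eqhhb pfqa tkz eabk coux jjezw kcflv exhz zao wfmp lzc kdmpm dtlm lkmkt
Hunk 5: at line 10 remove [lzc] add [usj,pdiga] -> 16 lines: rmxr eqhhb pfqa tkz eabk coux jjezw kcflv exhz zao wfmp usj pdiga kdmpm dtlm lkmkt
Hunk 6: at line 2 remove [pfqa,tkz,eabk] add [pkb] -> 14 lines: rmxr eqhhb pkb coux jjezw kcflv exhz zao wfmp usj pdiga kdmpm dtlm lkmkt
Hunk 7: at line 9 remove [pdiga] add [znhs,wgn] -> 15 lines: rmxr eqhhb pkb coux jjezw kcflv exhz zao wfmp usj znhs wgn kdmpm dtlm lkmkt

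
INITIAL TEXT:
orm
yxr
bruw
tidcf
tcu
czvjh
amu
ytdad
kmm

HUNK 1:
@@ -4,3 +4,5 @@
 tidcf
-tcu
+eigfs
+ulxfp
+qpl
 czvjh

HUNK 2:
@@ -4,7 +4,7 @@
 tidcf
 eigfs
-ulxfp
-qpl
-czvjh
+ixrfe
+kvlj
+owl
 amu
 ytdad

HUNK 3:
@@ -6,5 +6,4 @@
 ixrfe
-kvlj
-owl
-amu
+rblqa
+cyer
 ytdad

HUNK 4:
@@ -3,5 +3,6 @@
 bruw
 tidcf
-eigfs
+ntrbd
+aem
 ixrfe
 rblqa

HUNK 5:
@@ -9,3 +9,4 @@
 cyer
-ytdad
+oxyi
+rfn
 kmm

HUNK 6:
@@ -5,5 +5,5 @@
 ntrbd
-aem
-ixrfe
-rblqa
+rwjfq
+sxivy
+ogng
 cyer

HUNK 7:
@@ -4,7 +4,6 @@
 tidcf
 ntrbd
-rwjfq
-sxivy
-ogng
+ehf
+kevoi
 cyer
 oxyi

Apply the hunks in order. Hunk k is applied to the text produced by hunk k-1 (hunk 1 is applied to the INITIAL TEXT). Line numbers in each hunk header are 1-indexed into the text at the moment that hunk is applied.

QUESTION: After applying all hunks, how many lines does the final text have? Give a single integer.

Answer: 11

Derivation:
Hunk 1: at line 4 remove [tcu] add [eigfs,ulxfp,qpl] -> 11 lines: orm yxr bruw tidcf eigfs ulxfp qpl czvjh amu ytdad kmm
Hunk 2: at line 4 remove [ulxfp,qpl,czvjh] add [ixrfe,kvlj,owl] -> 11 lines: orm yxr bruw tidcf eigfs ixrfe kvlj owl amu ytdad kmm
Hunk 3: at line 6 remove [kvlj,owl,amu] add [rblqa,cyer] -> 10 lines: orm yxr bruw tidcf eigfs ixrfe rblqa cyer ytdad kmm
Hunk 4: at line 3 remove [eigfs] add [ntrbd,aem] -> 11 lines: orm yxr bruw tidcf ntrbd aem ixrfe rblqa cyer ytdad kmm
Hunk 5: at line 9 remove [ytdad] add [oxyi,rfn] -> 12 lines: orm yxr bruw tidcf ntrbd aem ixrfe rblqa cyer oxyi rfn kmm
Hunk 6: at line 5 remove [aem,ixrfe,rblqa] add [rwjfq,sxivy,ogng] -> 12 lines: orm yxr bruw tidcf ntrbd rwjfq sxivy ogng cyer oxyi rfn kmm
Hunk 7: at line 4 remove [rwjfq,sxivy,ogng] add [ehf,kevoi] -> 11 lines: orm yxr bruw tidcf ntrbd ehf kevoi cyer oxyi rfn kmm
Final line count: 11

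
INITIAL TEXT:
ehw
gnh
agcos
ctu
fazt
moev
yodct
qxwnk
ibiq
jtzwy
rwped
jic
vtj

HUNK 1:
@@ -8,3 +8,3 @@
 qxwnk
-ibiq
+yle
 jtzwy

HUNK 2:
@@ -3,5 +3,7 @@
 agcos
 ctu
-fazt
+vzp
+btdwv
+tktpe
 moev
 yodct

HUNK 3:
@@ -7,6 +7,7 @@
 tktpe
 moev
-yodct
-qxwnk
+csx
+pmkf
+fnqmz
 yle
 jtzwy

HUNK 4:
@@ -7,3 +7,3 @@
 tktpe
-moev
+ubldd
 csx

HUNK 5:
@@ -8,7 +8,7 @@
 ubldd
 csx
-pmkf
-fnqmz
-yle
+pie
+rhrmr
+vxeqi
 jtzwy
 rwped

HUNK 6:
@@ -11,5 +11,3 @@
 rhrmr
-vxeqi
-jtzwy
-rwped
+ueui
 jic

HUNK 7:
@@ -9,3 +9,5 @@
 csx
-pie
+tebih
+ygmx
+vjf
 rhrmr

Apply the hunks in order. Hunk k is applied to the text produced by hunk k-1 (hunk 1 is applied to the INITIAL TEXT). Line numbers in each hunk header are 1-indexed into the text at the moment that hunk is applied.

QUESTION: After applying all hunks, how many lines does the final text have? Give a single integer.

Answer: 16

Derivation:
Hunk 1: at line 8 remove [ibiq] add [yle] -> 13 lines: ehw gnh agcos ctu fazt moev yodct qxwnk yle jtzwy rwped jic vtj
Hunk 2: at line 3 remove [fazt] add [vzp,btdwv,tktpe] -> 15 lines: ehw gnh agcos ctu vzp btdwv tktpe moev yodct qxwnk yle jtzwy rwped jic vtj
Hunk 3: at line 7 remove [yodct,qxwnk] add [csx,pmkf,fnqmz] -> 16 lines: ehw gnh agcos ctu vzp btdwv tktpe moev csx pmkf fnqmz yle jtzwy rwped jic vtj
Hunk 4: at line 7 remove [moev] add [ubldd] -> 16 lines: ehw gnh agcos ctu vzp btdwv tktpe ubldd csx pmkf fnqmz yle jtzwy rwped jic vtj
Hunk 5: at line 8 remove [pmkf,fnqmz,yle] add [pie,rhrmr,vxeqi] -> 16 lines: ehw gnh agcos ctu vzp btdwv tktpe ubldd csx pie rhrmr vxeqi jtzwy rwped jic vtj
Hunk 6: at line 11 remove [vxeqi,jtzwy,rwped] add [ueui] -> 14 lines: ehw gnh agcos ctu vzp btdwv tktpe ubldd csx pie rhrmr ueui jic vtj
Hunk 7: at line 9 remove [pie] add [tebih,ygmx,vjf] -> 16 lines: ehw gnh agcos ctu vzp btdwv tktpe ubldd csx tebih ygmx vjf rhrmr ueui jic vtj
Final line count: 16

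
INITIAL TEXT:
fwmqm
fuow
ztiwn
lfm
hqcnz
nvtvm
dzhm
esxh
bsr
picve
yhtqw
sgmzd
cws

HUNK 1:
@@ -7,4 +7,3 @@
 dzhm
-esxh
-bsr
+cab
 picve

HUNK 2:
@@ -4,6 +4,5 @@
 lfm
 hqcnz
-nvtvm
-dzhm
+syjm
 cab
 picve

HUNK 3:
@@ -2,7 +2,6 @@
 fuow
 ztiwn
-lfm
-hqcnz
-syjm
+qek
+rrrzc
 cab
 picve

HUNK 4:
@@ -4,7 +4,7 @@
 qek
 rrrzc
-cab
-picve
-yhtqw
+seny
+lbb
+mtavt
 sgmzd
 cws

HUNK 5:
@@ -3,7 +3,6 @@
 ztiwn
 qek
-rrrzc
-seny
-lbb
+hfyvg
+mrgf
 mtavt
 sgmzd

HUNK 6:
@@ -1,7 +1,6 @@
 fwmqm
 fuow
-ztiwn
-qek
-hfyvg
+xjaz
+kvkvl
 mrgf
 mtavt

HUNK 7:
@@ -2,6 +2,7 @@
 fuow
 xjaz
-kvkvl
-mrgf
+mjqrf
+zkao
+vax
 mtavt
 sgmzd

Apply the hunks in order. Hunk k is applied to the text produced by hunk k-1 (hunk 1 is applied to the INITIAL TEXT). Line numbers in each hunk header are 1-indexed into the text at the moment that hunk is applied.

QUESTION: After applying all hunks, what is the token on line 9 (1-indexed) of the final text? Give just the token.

Answer: cws

Derivation:
Hunk 1: at line 7 remove [esxh,bsr] add [cab] -> 12 lines: fwmqm fuow ztiwn lfm hqcnz nvtvm dzhm cab picve yhtqw sgmzd cws
Hunk 2: at line 4 remove [nvtvm,dzhm] add [syjm] -> 11 lines: fwmqm fuow ztiwn lfm hqcnz syjm cab picve yhtqw sgmzd cws
Hunk 3: at line 2 remove [lfm,hqcnz,syjm] add [qek,rrrzc] -> 10 lines: fwmqm fuow ztiwn qek rrrzc cab picve yhtqw sgmzd cws
Hunk 4: at line 4 remove [cab,picve,yhtqw] add [seny,lbb,mtavt] -> 10 lines: fwmqm fuow ztiwn qek rrrzc seny lbb mtavt sgmzd cws
Hunk 5: at line 3 remove [rrrzc,seny,lbb] add [hfyvg,mrgf] -> 9 lines: fwmqm fuow ztiwn qek hfyvg mrgf mtavt sgmzd cws
Hunk 6: at line 1 remove [ztiwn,qek,hfyvg] add [xjaz,kvkvl] -> 8 lines: fwmqm fuow xjaz kvkvl mrgf mtavt sgmzd cws
Hunk 7: at line 2 remove [kvkvl,mrgf] add [mjqrf,zkao,vax] -> 9 lines: fwmqm fuow xjaz mjqrf zkao vax mtavt sgmzd cws
Final line 9: cws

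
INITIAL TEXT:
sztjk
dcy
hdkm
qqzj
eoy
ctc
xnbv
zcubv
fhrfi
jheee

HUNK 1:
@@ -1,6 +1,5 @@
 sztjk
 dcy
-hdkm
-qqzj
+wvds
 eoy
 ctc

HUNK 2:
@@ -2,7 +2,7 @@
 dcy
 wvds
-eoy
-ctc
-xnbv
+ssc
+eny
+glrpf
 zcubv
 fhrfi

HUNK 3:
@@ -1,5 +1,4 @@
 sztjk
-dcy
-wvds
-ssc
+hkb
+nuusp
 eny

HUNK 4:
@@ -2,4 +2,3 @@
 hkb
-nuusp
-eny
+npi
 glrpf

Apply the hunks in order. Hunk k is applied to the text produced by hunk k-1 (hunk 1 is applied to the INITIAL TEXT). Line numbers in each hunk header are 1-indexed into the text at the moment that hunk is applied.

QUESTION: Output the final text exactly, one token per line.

Answer: sztjk
hkb
npi
glrpf
zcubv
fhrfi
jheee

Derivation:
Hunk 1: at line 1 remove [hdkm,qqzj] add [wvds] -> 9 lines: sztjk dcy wvds eoy ctc xnbv zcubv fhrfi jheee
Hunk 2: at line 2 remove [eoy,ctc,xnbv] add [ssc,eny,glrpf] -> 9 lines: sztjk dcy wvds ssc eny glrpf zcubv fhrfi jheee
Hunk 3: at line 1 remove [dcy,wvds,ssc] add [hkb,nuusp] -> 8 lines: sztjk hkb nuusp eny glrpf zcubv fhrfi jheee
Hunk 4: at line 2 remove [nuusp,eny] add [npi] -> 7 lines: sztjk hkb npi glrpf zcubv fhrfi jheee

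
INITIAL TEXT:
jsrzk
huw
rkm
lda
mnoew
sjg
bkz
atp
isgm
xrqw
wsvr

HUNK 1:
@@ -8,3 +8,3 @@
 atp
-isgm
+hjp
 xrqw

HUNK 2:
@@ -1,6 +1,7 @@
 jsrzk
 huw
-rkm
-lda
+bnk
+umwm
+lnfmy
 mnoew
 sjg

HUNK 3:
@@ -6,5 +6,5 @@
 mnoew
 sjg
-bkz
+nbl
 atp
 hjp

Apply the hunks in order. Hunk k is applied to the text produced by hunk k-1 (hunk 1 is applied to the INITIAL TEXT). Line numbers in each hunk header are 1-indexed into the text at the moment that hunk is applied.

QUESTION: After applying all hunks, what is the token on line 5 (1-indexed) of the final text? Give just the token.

Hunk 1: at line 8 remove [isgm] add [hjp] -> 11 lines: jsrzk huw rkm lda mnoew sjg bkz atp hjp xrqw wsvr
Hunk 2: at line 1 remove [rkm,lda] add [bnk,umwm,lnfmy] -> 12 lines: jsrzk huw bnk umwm lnfmy mnoew sjg bkz atp hjp xrqw wsvr
Hunk 3: at line 6 remove [bkz] add [nbl] -> 12 lines: jsrzk huw bnk umwm lnfmy mnoew sjg nbl atp hjp xrqw wsvr
Final line 5: lnfmy

Answer: lnfmy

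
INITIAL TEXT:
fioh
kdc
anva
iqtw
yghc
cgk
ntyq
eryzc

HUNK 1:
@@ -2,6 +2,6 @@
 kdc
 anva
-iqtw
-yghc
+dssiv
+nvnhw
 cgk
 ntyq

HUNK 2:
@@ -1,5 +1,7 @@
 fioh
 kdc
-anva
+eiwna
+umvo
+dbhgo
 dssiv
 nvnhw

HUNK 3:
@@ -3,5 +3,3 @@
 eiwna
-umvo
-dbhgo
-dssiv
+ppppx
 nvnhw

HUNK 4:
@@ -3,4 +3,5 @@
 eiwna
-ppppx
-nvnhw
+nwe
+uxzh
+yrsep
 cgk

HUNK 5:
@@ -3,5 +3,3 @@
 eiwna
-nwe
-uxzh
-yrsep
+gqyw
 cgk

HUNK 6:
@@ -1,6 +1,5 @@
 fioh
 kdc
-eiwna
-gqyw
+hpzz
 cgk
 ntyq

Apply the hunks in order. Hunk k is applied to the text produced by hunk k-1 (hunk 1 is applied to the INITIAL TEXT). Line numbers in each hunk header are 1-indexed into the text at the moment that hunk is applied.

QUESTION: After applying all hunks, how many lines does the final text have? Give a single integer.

Hunk 1: at line 2 remove [iqtw,yghc] add [dssiv,nvnhw] -> 8 lines: fioh kdc anva dssiv nvnhw cgk ntyq eryzc
Hunk 2: at line 1 remove [anva] add [eiwna,umvo,dbhgo] -> 10 lines: fioh kdc eiwna umvo dbhgo dssiv nvnhw cgk ntyq eryzc
Hunk 3: at line 3 remove [umvo,dbhgo,dssiv] add [ppppx] -> 8 lines: fioh kdc eiwna ppppx nvnhw cgk ntyq eryzc
Hunk 4: at line 3 remove [ppppx,nvnhw] add [nwe,uxzh,yrsep] -> 9 lines: fioh kdc eiwna nwe uxzh yrsep cgk ntyq eryzc
Hunk 5: at line 3 remove [nwe,uxzh,yrsep] add [gqyw] -> 7 lines: fioh kdc eiwna gqyw cgk ntyq eryzc
Hunk 6: at line 1 remove [eiwna,gqyw] add [hpzz] -> 6 lines: fioh kdc hpzz cgk ntyq eryzc
Final line count: 6

Answer: 6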